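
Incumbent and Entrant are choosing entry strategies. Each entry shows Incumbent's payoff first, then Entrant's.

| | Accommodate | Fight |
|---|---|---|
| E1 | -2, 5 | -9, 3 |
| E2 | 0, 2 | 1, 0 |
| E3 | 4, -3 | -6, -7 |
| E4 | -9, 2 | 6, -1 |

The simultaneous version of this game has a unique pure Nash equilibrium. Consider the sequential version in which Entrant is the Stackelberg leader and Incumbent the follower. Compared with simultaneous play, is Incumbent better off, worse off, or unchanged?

better off

Solve by backward induction (Entrant leads).
- Accommodate: Incumbent compares -2, 0, 4, -9 and picks E3; Entrant would get -3.
- Fight: Incumbent compares -9, 1, -6, 6 and picks E4; Entrant would get -1.
Entrant's induced payoffs are -3, -1, so Entrant commits to Fight. Subgame-perfect outcome: (E4, Fight) with payoffs (6, -1).
For the simultaneous game, intersect best replies.
Incumbent's best replies: Accommodate→E3; Fight→E4.
Entrant's best replies: E1→Accommodate; E2→Accommodate; E3→Accommodate; E4→Accommodate.
The unique mutual best reply is (E3, Accommodate), giving (4, -3).
Incumbent earns 6 sequentially versus 4 at the Nash outcome: better off.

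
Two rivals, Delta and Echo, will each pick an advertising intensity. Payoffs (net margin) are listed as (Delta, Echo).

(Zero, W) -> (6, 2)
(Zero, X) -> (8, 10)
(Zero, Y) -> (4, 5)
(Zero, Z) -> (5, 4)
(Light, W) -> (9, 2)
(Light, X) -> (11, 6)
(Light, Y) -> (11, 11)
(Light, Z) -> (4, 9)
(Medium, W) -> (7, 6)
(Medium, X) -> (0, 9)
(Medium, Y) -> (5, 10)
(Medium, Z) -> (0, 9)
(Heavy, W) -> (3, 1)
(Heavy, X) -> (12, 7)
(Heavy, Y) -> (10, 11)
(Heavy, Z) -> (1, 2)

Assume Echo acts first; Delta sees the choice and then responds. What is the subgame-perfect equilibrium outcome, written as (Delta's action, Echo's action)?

(Light, Y)

Backward induction with Echo moving first.
- W: BR = Light, leader payoff 2.
- X: BR = Heavy, leader payoff 7.
- Y: BR = Light, leader payoff 11.
- Z: BR = Zero, leader payoff 4.
Among 2, 7, 11, 4, the best is 11 at Y. Subgame-perfect outcome: (Light, Y) with payoffs (11, 11).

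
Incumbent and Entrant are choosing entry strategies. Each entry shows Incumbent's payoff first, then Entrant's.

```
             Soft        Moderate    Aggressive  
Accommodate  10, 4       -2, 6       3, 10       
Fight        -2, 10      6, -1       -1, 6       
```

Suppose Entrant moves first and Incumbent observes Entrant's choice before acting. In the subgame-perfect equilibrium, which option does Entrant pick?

Aggressive

Incumbent best-responds to each possible Entrant move:
- Soft → Incumbent plays Accommodate (best of 10, -2); Entrant gets 4.
- Moderate → Incumbent plays Fight (best of -2, 6); Entrant gets -1.
- Aggressive → Incumbent plays Accommodate (best of 3, -1); Entrant gets 10.
Maximizing over 4, -1, 10, Entrant chooses Aggressive. Subgame-perfect outcome: (Accommodate, Aggressive) with payoffs (3, 10).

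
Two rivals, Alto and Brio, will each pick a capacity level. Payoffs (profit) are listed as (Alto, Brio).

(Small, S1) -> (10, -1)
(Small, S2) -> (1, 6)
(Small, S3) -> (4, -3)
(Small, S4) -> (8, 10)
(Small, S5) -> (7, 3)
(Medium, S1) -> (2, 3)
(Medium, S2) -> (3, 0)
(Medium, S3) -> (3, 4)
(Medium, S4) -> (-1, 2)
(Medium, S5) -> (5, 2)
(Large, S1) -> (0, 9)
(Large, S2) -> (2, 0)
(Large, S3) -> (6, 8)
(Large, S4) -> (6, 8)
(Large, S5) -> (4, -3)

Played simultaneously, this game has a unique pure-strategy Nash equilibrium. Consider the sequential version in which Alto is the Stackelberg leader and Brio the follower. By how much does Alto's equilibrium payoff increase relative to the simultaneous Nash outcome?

Solve by backward induction (Alto leads).
- Small → Brio plays S4 (best of -1, 6, -3, 10, 3); Alto gets 8.
- Medium → Brio plays S3 (best of 3, 0, 4, 2, 2); Alto gets 3.
- Large → Brio plays S1 (best of 9, 0, 8, 8, -3); Alto gets 0.
Among 8, 3, 0, the best is 8 at Small. Subgame-perfect outcome: (Small, S4) with payoffs (8, 10).
For the simultaneous game, intersect best replies.
Alto's best replies: S1→Small; S2→Medium; S3→Large; S4→Small; S5→Small.
Brio's best replies: Small→S4; Medium→S3; Large→S1.
Only (Small, S4) has each player best-responding; Nash payoffs (8, 10).
Alto's commitment gain: 8 − 8 = 0.

0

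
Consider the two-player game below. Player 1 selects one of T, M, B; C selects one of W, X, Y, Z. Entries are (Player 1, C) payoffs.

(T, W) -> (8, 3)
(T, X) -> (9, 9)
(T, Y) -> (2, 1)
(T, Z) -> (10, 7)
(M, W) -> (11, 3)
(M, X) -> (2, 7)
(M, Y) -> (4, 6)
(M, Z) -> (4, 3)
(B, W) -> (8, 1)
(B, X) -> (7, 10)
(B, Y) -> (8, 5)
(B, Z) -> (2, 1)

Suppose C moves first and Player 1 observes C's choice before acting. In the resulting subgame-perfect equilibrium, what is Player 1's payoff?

Backward induction with C moving first.
- W → Player 1 plays M (best of 8, 11, 8); C gets 3.
- X → Player 1 plays T (best of 9, 2, 7); C gets 9.
- Y → Player 1 plays B (best of 2, 4, 8); C gets 5.
- Z → Player 1 plays T (best of 10, 4, 2); C gets 7.
Maximizing over 3, 9, 5, 7, C chooses X. Subgame-perfect outcome: (T, X) with payoffs (9, 9).

9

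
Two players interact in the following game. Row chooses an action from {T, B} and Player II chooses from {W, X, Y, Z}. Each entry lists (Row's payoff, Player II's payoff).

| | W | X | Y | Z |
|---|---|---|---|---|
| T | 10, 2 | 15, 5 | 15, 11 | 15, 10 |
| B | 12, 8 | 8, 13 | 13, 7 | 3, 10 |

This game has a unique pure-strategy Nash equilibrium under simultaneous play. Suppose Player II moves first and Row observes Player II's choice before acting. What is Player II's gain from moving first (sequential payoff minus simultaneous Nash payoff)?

Row best-responds to each possible Player II move:
- W: BR = B, leader payoff 8.
- X: BR = T, leader payoff 5.
- Y: BR = T, leader payoff 11.
- Z: BR = T, leader payoff 10.
Maximizing over 8, 5, 11, 10, Player II chooses Y. Subgame-perfect outcome: (T, Y) with payoffs (15, 11).
For the simultaneous game, intersect best replies.
Row's best replies: W→B; X→T; Y→T; Z→T.
Player II's best replies: T→Y; B→X.
The unique mutual best reply is (T, Y), giving (15, 11).
Player II's commitment gain: 11 − 11 = 0.

0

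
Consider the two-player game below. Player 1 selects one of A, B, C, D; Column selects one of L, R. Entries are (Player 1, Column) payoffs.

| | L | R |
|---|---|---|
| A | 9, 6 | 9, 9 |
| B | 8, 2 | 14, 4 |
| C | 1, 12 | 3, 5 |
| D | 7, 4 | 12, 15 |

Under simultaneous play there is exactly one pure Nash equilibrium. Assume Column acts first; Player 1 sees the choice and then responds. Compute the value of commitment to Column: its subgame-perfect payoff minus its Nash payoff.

2

Backward induction with Column moving first.
- L: BR = A, leader payoff 6.
- R: BR = B, leader payoff 4.
Column's induced payoffs are 6, 4, so Column commits to L. Subgame-perfect outcome: (A, L) with payoffs (9, 6).
Under simultaneous play:
Player 1's best replies: L→A; R→B.
Column's best replies: A→R; B→R; C→L; D→R.
Only (B, R) has each player best-responding; Nash payoffs (14, 4).
Column's commitment gain: 6 − 4 = 2.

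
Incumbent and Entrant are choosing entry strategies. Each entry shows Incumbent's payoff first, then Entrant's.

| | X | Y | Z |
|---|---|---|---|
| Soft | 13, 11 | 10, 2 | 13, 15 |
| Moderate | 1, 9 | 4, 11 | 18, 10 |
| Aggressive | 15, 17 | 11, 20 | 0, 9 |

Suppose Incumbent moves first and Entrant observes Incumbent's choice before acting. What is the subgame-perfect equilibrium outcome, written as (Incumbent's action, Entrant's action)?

Solve by backward induction (Incumbent leads).
- Soft: Entrant compares 11, 2, 15 and picks Z; Incumbent would get 13.
- Moderate: Entrant compares 9, 11, 10 and picks Y; Incumbent would get 4.
- Aggressive: Entrant compares 17, 20, 9 and picks Y; Incumbent would get 11.
Incumbent's induced payoffs are 13, 4, 11, so Incumbent commits to Soft. Subgame-perfect outcome: (Soft, Z) with payoffs (13, 15).

(Soft, Z)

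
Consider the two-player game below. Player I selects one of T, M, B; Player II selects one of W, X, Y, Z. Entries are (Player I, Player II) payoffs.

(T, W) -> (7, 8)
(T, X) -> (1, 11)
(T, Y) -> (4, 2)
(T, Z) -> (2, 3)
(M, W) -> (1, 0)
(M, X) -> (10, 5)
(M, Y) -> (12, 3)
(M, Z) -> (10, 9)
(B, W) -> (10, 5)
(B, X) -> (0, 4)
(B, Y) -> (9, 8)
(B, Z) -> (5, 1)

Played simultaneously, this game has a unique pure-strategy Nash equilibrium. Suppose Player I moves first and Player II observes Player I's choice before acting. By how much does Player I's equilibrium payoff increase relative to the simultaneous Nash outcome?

Player II best-responds to each possible Player I move:
- T: Player II compares 8, 11, 2, 3 and picks X; Player I would get 1.
- M: Player II compares 0, 5, 3, 9 and picks Z; Player I would get 10.
- B: Player II compares 5, 4, 8, 1 and picks Y; Player I would get 9.
Player I's induced payoffs are 1, 10, 9, so Player I commits to M. Subgame-perfect outcome: (M, Z) with payoffs (10, 9).
For the simultaneous game, intersect best replies.
Player I's best replies: W→B; X→M; Y→M; Z→M.
Player II's best replies: T→X; M→Z; B→Y.
Only (M, Z) has each player best-responding; Nash payoffs (10, 9).
Player I's commitment gain: 10 − 10 = 0.

0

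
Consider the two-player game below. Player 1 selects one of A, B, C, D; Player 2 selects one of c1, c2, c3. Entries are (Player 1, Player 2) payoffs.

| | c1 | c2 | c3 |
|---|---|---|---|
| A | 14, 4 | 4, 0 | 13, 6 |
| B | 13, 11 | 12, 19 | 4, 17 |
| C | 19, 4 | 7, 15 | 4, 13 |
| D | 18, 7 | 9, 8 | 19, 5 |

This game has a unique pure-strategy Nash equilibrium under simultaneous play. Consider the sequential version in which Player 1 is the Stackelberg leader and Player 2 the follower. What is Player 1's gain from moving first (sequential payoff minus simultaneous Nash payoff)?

1

Backward induction with Player 1 moving first.
- A: BR = c3, leader payoff 13.
- B: BR = c2, leader payoff 12.
- C: BR = c2, leader payoff 7.
- D: BR = c2, leader payoff 9.
Maximizing over 13, 12, 7, 9, Player 1 chooses A. Subgame-perfect outcome: (A, c3) with payoffs (13, 6).
Under simultaneous play:
Player 1's best replies: c1→C; c2→B; c3→D.
Player 2's best replies: A→c3; B→c2; C→c2; D→c2.
The unique mutual best reply is (B, c2), giving (12, 19).
Player 1's commitment gain: 13 − 12 = 1.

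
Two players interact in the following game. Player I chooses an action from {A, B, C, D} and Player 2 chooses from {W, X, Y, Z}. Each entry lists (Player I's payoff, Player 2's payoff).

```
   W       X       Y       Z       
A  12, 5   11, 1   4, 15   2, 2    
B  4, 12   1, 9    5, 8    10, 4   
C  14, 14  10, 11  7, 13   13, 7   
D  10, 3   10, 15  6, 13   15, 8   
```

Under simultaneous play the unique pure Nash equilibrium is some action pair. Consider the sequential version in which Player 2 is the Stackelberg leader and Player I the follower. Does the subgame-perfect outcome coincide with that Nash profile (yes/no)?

Backward induction with Player 2 moving first.
- W → Player I plays C (best of 12, 4, 14, 10); Player 2 gets 14.
- X → Player I plays A (best of 11, 1, 10, 10); Player 2 gets 1.
- Y → Player I plays C (best of 4, 5, 7, 6); Player 2 gets 13.
- Z → Player I plays D (best of 2, 10, 13, 15); Player 2 gets 8.
Player 2's induced payoffs are 14, 1, 13, 8, so Player 2 commits to W. Subgame-perfect outcome: (C, W) with payoffs (14, 14).
For the simultaneous game, intersect best replies.
Player I's best replies: W→C; X→A; Y→C; Z→D.
Player 2's best replies: A→Y; B→W; C→W; D→X.
Only (C, W) has each player best-responding; Nash payoffs (14, 14).
Sequential outcome (C, W) coincides with the Nash profile (C, W).

yes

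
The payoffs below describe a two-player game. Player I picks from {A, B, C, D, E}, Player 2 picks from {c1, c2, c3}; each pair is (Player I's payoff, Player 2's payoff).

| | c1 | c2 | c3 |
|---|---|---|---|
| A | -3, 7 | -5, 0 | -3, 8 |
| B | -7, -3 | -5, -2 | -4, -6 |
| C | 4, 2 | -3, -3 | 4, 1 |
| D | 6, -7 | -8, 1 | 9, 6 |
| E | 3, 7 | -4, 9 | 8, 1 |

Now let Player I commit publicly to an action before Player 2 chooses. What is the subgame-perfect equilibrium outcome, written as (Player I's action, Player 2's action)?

(D, c3)

Backward induction with Player I moving first.
- A → Player 2 plays c3 (best of 7, 0, 8); Player I gets -3.
- B → Player 2 plays c2 (best of -3, -2, -6); Player I gets -5.
- C → Player 2 plays c1 (best of 2, -3, 1); Player I gets 4.
- D → Player 2 plays c3 (best of -7, 1, 6); Player I gets 9.
- E → Player 2 plays c2 (best of 7, 9, 1); Player I gets -4.
Player I's induced payoffs are -3, -5, 4, 9, -4, so Player I commits to D. Subgame-perfect outcome: (D, c3) with payoffs (9, 6).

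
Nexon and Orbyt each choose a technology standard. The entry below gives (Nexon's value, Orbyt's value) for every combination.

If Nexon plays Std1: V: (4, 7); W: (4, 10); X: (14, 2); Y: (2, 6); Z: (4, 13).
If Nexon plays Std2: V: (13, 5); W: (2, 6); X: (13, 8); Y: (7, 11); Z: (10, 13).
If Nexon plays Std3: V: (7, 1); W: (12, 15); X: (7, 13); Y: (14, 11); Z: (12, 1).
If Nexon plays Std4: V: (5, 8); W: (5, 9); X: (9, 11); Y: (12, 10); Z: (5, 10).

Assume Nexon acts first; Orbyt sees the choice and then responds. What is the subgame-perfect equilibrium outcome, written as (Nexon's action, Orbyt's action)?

(Std3, W)

Backward induction with Nexon moving first.
- Std1 → Orbyt plays Z (best of 7, 10, 2, 6, 13); Nexon gets 4.
- Std2 → Orbyt plays Z (best of 5, 6, 8, 11, 13); Nexon gets 10.
- Std3 → Orbyt plays W (best of 1, 15, 13, 11, 1); Nexon gets 12.
- Std4 → Orbyt plays X (best of 8, 9, 11, 10, 10); Nexon gets 9.
Maximizing over 4, 10, 12, 9, Nexon chooses Std3. Subgame-perfect outcome: (Std3, W) with payoffs (12, 15).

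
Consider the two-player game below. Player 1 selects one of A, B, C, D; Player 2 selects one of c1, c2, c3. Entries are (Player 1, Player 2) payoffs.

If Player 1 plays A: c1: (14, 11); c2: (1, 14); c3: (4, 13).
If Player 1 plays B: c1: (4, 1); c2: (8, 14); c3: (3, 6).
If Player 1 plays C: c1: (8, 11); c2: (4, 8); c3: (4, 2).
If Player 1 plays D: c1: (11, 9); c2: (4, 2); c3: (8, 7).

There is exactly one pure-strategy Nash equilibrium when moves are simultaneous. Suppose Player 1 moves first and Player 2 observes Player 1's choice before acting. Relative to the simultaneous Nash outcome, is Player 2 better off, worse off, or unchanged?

worse off

Backward induction with Player 1 moving first.
- A: Player 2 compares 11, 14, 13 and picks c2; Player 1 would get 1.
- B: Player 2 compares 1, 14, 6 and picks c2; Player 1 would get 8.
- C: Player 2 compares 11, 8, 2 and picks c1; Player 1 would get 8.
- D: Player 2 compares 9, 2, 7 and picks c1; Player 1 would get 11.
Maximizing over 1, 8, 8, 11, Player 1 chooses D. Subgame-perfect outcome: (D, c1) with payoffs (11, 9).
For the simultaneous game, intersect best replies.
Player 1's best replies: c1→A; c2→B; c3→D.
Player 2's best replies: A→c2; B→c2; C→c1; D→c1.
Only (B, c2) has each player best-responding; Nash payoffs (8, 14).
Player 2 earns 9 sequentially versus 14 at the Nash outcome: worse off.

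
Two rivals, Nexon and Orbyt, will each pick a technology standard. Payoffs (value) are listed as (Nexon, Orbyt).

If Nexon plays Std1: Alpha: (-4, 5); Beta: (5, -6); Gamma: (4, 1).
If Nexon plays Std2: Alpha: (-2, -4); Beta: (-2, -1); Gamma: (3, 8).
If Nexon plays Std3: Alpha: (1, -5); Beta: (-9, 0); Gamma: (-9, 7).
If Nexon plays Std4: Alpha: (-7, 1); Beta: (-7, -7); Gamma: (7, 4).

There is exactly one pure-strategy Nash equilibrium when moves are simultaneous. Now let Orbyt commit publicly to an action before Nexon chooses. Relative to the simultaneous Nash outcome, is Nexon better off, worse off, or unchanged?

Solve by backward induction (Orbyt leads).
- Alpha: BR = Std3, leader payoff -5.
- Beta: BR = Std1, leader payoff -6.
- Gamma: BR = Std4, leader payoff 4.
Among -5, -6, 4, the best is 4 at Gamma. Subgame-perfect outcome: (Std4, Gamma) with payoffs (7, 4).
For the simultaneous game, intersect best replies.
Nexon's best replies: Alpha→Std3; Beta→Std1; Gamma→Std4.
Orbyt's best replies: Std1→Alpha; Std2→Gamma; Std3→Gamma; Std4→Gamma.
Only (Std4, Gamma) has each player best-responding; Nash payoffs (7, 4).
Nexon earns 7 sequentially versus 7 at the Nash outcome: unchanged.

unchanged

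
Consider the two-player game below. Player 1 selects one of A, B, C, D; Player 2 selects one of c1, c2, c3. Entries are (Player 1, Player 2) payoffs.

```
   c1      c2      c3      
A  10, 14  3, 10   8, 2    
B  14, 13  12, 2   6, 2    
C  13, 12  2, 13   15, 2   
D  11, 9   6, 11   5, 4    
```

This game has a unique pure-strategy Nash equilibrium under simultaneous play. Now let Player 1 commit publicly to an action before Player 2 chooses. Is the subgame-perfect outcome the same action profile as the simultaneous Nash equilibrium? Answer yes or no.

yes

Backward induction with Player 1 moving first.
- A → Player 2 plays c1 (best of 14, 10, 2); Player 1 gets 10.
- B → Player 2 plays c1 (best of 13, 2, 2); Player 1 gets 14.
- C → Player 2 plays c2 (best of 12, 13, 2); Player 1 gets 2.
- D → Player 2 plays c2 (best of 9, 11, 4); Player 1 gets 6.
Among 10, 14, 2, 6, the best is 14 at B. Subgame-perfect outcome: (B, c1) with payoffs (14, 13).
For the simultaneous game, intersect best replies.
Player 1's best replies: c1→B; c2→B; c3→C.
Player 2's best replies: A→c1; B→c1; C→c2; D→c2.
The unique mutual best reply is (B, c1), giving (14, 13).
Sequential outcome (B, c1) coincides with the Nash profile (B, c1).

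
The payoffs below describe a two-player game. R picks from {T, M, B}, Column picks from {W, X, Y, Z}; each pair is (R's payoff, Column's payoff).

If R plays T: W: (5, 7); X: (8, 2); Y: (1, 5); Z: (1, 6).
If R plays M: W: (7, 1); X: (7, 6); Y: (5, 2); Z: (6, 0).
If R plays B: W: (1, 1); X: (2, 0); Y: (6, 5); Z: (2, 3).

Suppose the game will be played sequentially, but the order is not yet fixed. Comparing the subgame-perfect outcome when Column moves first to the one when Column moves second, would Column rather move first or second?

second

If R leads: Column's best replies are T→W, M→X, B→Y; R's induced payoffs 5, 7, 6; outcome (M, X), payoffs (7, 6).
If Column leads: R's best replies are W→M, X→T, Y→B, Z→M; Column's induced payoffs 1, 2, 5, 0; outcome (B, Y), payoffs (6, 5).
Column gets 5 moving first and 6 moving second, so Column prefers to move second.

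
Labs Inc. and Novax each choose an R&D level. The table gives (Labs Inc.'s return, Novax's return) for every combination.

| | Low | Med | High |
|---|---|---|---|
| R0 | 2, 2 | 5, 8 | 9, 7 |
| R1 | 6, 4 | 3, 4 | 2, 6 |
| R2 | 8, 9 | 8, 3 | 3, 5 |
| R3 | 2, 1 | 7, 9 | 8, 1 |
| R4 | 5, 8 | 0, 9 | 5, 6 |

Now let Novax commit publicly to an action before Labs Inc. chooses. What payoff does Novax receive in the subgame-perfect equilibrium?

9

Solve by backward induction (Novax leads).
- Low: BR = R2, leader payoff 9.
- Med: BR = R2, leader payoff 3.
- High: BR = R0, leader payoff 7.
Among 9, 3, 7, the best is 9 at Low. Subgame-perfect outcome: (R2, Low) with payoffs (8, 9).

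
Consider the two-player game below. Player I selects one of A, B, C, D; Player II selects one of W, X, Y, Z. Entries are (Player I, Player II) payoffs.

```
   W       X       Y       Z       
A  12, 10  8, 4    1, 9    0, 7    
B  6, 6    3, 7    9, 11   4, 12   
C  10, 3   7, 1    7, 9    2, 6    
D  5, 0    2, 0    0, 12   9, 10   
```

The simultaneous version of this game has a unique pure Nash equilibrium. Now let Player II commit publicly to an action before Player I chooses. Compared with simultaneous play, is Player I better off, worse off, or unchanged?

worse off

Solve by backward induction (Player II leads).
- W → Player I plays A (best of 12, 6, 10, 5); Player II gets 10.
- X → Player I plays A (best of 8, 3, 7, 2); Player II gets 4.
- Y → Player I plays B (best of 1, 9, 7, 0); Player II gets 11.
- Z → Player I plays D (best of 0, 4, 2, 9); Player II gets 10.
Among 10, 4, 11, 10, the best is 11 at Y. Subgame-perfect outcome: (B, Y) with payoffs (9, 11).
Under simultaneous play:
Player I's best replies: W→A; X→A; Y→B; Z→D.
Player II's best replies: A→W; B→Z; C→Y; D→Y.
The unique mutual best reply is (A, W), giving (12, 10).
Player I earns 9 sequentially versus 12 at the Nash outcome: worse off.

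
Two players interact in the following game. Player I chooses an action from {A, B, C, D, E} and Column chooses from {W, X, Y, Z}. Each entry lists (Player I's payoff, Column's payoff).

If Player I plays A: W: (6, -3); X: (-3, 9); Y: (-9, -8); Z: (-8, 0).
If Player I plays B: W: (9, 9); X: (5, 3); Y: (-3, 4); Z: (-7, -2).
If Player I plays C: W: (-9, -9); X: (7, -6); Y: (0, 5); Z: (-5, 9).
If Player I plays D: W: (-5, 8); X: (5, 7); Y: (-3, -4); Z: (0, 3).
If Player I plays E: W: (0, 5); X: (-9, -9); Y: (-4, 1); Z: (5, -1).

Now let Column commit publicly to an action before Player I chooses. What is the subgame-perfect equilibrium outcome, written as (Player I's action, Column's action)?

(B, W)

Player I best-responds to each possible Column move:
- W: BR = B, leader payoff 9.
- X: BR = C, leader payoff -6.
- Y: BR = C, leader payoff 5.
- Z: BR = E, leader payoff -1.
Column's induced payoffs are 9, -6, 5, -1, so Column commits to W. Subgame-perfect outcome: (B, W) with payoffs (9, 9).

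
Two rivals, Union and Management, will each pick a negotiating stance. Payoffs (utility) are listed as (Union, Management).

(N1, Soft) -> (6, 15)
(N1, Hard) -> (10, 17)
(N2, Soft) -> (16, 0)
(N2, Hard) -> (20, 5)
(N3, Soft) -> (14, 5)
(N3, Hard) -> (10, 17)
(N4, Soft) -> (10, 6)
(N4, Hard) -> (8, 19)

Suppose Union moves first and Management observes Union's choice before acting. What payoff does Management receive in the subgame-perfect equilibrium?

5

Management best-responds to each possible Union move:
- N1 → Management plays Hard (best of 15, 17); Union gets 10.
- N2 → Management plays Hard (best of 0, 5); Union gets 20.
- N3 → Management plays Hard (best of 5, 17); Union gets 10.
- N4 → Management plays Hard (best of 6, 19); Union gets 8.
Maximizing over 10, 20, 10, 8, Union chooses N2. Subgame-perfect outcome: (N2, Hard) with payoffs (20, 5).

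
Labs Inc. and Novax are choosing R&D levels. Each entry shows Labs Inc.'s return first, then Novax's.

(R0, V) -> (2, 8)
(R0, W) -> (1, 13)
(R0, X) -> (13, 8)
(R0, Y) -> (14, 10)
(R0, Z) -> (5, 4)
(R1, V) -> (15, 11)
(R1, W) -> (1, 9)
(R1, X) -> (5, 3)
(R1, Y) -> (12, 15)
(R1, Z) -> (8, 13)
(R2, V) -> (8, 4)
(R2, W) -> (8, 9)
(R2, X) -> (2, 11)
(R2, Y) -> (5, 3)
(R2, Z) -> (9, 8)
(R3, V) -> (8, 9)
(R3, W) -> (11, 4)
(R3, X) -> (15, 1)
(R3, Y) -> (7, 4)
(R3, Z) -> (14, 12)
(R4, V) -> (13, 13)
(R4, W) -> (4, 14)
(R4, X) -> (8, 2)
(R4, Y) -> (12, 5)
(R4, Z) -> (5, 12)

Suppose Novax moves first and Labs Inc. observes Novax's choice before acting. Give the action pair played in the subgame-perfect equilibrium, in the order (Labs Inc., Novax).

Solve by backward induction (Novax leads).
- V: Labs Inc. compares 2, 15, 8, 8, 13 and picks R1; Novax would get 11.
- W: Labs Inc. compares 1, 1, 8, 11, 4 and picks R3; Novax would get 4.
- X: Labs Inc. compares 13, 5, 2, 15, 8 and picks R3; Novax would get 1.
- Y: Labs Inc. compares 14, 12, 5, 7, 12 and picks R0; Novax would get 10.
- Z: Labs Inc. compares 5, 8, 9, 14, 5 and picks R3; Novax would get 12.
Maximizing over 11, 4, 1, 10, 12, Novax chooses Z. Subgame-perfect outcome: (R3, Z) with payoffs (14, 12).

(R3, Z)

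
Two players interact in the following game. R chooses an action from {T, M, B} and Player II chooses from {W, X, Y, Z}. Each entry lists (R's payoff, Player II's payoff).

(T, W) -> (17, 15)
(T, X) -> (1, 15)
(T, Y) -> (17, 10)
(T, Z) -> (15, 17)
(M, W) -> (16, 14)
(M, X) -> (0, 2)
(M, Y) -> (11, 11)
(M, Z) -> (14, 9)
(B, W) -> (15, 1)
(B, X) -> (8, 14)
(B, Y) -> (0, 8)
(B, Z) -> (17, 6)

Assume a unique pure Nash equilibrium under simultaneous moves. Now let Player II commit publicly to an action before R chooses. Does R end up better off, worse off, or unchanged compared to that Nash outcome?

better off

Backward induction with Player II moving first.
- W → R plays T (best of 17, 16, 15); Player II gets 15.
- X → R plays B (best of 1, 0, 8); Player II gets 14.
- Y → R plays T (best of 17, 11, 0); Player II gets 10.
- Z → R plays B (best of 15, 14, 17); Player II gets 6.
Among 15, 14, 10, 6, the best is 15 at W. Subgame-perfect outcome: (T, W) with payoffs (17, 15).
For the simultaneous game, intersect best replies.
R's best replies: W→T; X→B; Y→T; Z→B.
Player II's best replies: T→Z; M→W; B→X.
Only (B, X) has each player best-responding; Nash payoffs (8, 14).
R earns 17 sequentially versus 8 at the Nash outcome: better off.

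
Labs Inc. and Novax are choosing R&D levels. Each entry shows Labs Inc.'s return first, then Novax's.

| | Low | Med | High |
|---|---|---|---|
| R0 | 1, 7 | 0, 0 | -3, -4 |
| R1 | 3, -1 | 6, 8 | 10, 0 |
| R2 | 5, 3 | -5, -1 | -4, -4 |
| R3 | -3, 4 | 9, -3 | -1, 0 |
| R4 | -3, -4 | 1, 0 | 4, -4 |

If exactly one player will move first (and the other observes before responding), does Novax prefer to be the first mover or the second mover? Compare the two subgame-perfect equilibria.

second

If Labs Inc. leads: Novax's best replies are R0→Low, R1→Med, R2→Low, R3→Low, R4→Med; Labs Inc.'s induced payoffs 1, 6, 5, -3, 1; outcome (R1, Med), payoffs (6, 8).
If Novax leads: Labs Inc.'s best replies are Low→R2, Med→R3, High→R1; Novax's induced payoffs 3, -3, 0; outcome (R2, Low), payoffs (5, 3).
Novax gets 3 moving first and 8 moving second, so Novax prefers to move second.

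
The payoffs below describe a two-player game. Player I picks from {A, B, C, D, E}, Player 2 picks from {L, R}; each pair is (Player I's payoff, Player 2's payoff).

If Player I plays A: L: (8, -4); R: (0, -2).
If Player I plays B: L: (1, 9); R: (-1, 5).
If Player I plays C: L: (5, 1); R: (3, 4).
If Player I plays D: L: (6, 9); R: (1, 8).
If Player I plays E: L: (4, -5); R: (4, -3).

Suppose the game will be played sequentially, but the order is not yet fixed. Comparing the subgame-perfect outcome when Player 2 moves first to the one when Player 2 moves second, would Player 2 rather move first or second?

If Player I leads: Player 2's best replies are A→R, B→L, C→R, D→L, E→R; Player I's induced payoffs 0, 1, 3, 6, 4; outcome (D, L), payoffs (6, 9).
If Player 2 leads: Player I's best replies are L→A, R→E; Player 2's induced payoffs -4, -3; outcome (E, R), payoffs (4, -3).
Player 2 gets -3 moving first and 9 moving second, so Player 2 prefers to move second.

second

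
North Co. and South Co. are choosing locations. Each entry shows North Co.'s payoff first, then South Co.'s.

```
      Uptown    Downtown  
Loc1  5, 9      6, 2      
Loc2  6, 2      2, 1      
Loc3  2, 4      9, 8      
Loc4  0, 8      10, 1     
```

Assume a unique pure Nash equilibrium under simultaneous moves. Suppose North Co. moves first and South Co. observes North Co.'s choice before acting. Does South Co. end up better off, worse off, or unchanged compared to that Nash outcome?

better off

Solve by backward induction (North Co. leads).
- Loc1 → South Co. plays Uptown (best of 9, 2); North Co. gets 5.
- Loc2 → South Co. plays Uptown (best of 2, 1); North Co. gets 6.
- Loc3 → South Co. plays Downtown (best of 4, 8); North Co. gets 9.
- Loc4 → South Co. plays Uptown (best of 8, 1); North Co. gets 0.
Maximizing over 5, 6, 9, 0, North Co. chooses Loc3. Subgame-perfect outcome: (Loc3, Downtown) with payoffs (9, 8).
Now find the simultaneous Nash equilibrium.
North Co.'s best replies: Uptown→Loc2; Downtown→Loc4.
South Co.'s best replies: Loc1→Uptown; Loc2→Uptown; Loc3→Downtown; Loc4→Uptown.
Only (Loc2, Uptown) has each player best-responding; Nash payoffs (6, 2).
South Co. earns 8 sequentially versus 2 at the Nash outcome: better off.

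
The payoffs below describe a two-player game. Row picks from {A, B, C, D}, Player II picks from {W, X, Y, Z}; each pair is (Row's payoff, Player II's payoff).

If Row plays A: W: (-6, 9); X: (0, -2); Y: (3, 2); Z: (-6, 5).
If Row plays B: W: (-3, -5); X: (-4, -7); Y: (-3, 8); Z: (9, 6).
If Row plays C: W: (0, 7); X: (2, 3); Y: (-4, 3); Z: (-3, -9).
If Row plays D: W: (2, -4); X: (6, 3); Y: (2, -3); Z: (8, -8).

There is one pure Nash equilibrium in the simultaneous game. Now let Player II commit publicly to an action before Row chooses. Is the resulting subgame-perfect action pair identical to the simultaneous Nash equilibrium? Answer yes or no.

Row best-responds to each possible Player II move:
- W → Row plays D (best of -6, -3, 0, 2); Player II gets -4.
- X → Row plays D (best of 0, -4, 2, 6); Player II gets 3.
- Y → Row plays A (best of 3, -3, -4, 2); Player II gets 2.
- Z → Row plays B (best of -6, 9, -3, 8); Player II gets 6.
Maximizing over -4, 3, 2, 6, Player II chooses Z. Subgame-perfect outcome: (B, Z) with payoffs (9, 6).
Under simultaneous play:
Row's best replies: W→D; X→D; Y→A; Z→B.
Player II's best replies: A→W; B→Y; C→W; D→X.
The unique mutual best reply is (D, X), giving (6, 3).
Sequential outcome (B, Z) differs from the Nash profile (D, X).

no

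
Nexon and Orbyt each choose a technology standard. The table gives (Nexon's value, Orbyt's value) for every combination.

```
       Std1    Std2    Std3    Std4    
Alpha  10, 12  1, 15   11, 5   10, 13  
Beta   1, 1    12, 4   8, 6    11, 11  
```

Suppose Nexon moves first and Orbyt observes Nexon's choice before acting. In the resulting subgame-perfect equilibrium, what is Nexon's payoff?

11

Work backward from Orbyt's decision.
- Alpha: BR = Std2, leader payoff 1.
- Beta: BR = Std4, leader payoff 11.
Maximizing over 1, 11, Nexon chooses Beta. Subgame-perfect outcome: (Beta, Std4) with payoffs (11, 11).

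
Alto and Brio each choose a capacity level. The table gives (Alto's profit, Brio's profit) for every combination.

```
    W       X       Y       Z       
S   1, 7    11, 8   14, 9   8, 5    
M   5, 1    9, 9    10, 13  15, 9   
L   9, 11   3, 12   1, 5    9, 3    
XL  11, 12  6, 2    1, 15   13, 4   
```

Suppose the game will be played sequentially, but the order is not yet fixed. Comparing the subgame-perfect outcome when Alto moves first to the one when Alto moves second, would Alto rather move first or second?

first

If Alto leads: Brio's best replies are S→Y, M→Y, L→X, XL→Y; Alto's induced payoffs 14, 10, 3, 1; outcome (S, Y), payoffs (14, 9).
If Brio leads: Alto's best replies are W→XL, X→S, Y→S, Z→M; Brio's induced payoffs 12, 8, 9, 9; outcome (XL, W), payoffs (11, 12).
Alto gets 14 moving first and 11 moving second, so Alto prefers to move first.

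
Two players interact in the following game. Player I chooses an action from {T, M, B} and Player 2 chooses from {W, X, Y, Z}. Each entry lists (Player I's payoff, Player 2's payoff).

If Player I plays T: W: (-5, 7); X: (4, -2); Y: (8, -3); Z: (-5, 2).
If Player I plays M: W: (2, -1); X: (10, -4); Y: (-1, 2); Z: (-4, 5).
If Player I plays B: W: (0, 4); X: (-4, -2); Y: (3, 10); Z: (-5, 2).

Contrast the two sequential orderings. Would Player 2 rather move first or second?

If Player I leads: Player 2's best replies are T→W, M→Z, B→Y; Player I's induced payoffs -5, -4, 3; outcome (B, Y), payoffs (3, 10).
If Player 2 leads: Player I's best replies are W→M, X→M, Y→T, Z→M; Player 2's induced payoffs -1, -4, -3, 5; outcome (M, Z), payoffs (-4, 5).
Player 2 gets 5 moving first and 10 moving second, so Player 2 prefers to move second.

second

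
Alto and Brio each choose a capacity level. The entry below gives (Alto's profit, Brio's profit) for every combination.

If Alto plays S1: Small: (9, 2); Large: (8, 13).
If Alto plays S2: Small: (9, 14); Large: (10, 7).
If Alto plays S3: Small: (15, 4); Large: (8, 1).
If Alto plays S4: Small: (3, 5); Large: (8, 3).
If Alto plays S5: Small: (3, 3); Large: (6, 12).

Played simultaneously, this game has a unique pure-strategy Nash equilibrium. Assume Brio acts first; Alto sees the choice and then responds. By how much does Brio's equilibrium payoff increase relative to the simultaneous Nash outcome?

Solve by backward induction (Brio leads).
- Small: BR = S3, leader payoff 4.
- Large: BR = S2, leader payoff 7.
Maximizing over 4, 7, Brio chooses Large. Subgame-perfect outcome: (S2, Large) with payoffs (10, 7).
For the simultaneous game, intersect best replies.
Alto's best replies: Small→S3; Large→S2.
Brio's best replies: S1→Large; S2→Small; S3→Small; S4→Small; S5→Large.
Only (S3, Small) has each player best-responding; Nash payoffs (15, 4).
Brio's commitment gain: 7 − 4 = 3.

3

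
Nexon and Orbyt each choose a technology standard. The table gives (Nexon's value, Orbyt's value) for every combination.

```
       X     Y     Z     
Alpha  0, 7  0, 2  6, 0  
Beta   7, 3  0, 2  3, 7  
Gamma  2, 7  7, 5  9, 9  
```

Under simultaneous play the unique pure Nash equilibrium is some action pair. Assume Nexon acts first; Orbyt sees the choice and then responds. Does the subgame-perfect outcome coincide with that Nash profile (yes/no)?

yes

Solve by backward induction (Nexon leads).
- Alpha: BR = X, leader payoff 0.
- Beta: BR = Z, leader payoff 3.
- Gamma: BR = Z, leader payoff 9.
Maximizing over 0, 3, 9, Nexon chooses Gamma. Subgame-perfect outcome: (Gamma, Z) with payoffs (9, 9).
Under simultaneous play:
Nexon's best replies: X→Beta; Y→Gamma; Z→Gamma.
Orbyt's best replies: Alpha→X; Beta→Z; Gamma→Z.
Only (Gamma, Z) has each player best-responding; Nash payoffs (9, 9).
Sequential outcome (Gamma, Z) coincides with the Nash profile (Gamma, Z).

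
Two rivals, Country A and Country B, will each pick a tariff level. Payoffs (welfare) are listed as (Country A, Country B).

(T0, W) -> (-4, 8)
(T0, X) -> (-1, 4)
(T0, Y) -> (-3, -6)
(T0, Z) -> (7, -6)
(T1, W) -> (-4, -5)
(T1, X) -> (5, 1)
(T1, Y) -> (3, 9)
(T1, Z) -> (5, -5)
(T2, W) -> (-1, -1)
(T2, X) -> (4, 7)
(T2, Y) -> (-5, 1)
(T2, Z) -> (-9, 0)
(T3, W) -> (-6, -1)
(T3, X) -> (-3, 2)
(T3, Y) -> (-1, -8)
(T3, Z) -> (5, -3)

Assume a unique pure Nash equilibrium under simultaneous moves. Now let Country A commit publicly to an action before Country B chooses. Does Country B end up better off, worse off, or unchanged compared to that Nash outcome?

Country B best-responds to each possible Country A move:
- T0: BR = W, leader payoff -4.
- T1: BR = Y, leader payoff 3.
- T2: BR = X, leader payoff 4.
- T3: BR = X, leader payoff -3.
Among -4, 3, 4, -3, the best is 4 at T2. Subgame-perfect outcome: (T2, X) with payoffs (4, 7).
Under simultaneous play:
Country A's best replies: W→T2; X→T1; Y→T1; Z→T0.
Country B's best replies: T0→W; T1→Y; T2→X; T3→X.
The unique mutual best reply is (T1, Y), giving (3, 9).
Country B earns 7 sequentially versus 9 at the Nash outcome: worse off.

worse off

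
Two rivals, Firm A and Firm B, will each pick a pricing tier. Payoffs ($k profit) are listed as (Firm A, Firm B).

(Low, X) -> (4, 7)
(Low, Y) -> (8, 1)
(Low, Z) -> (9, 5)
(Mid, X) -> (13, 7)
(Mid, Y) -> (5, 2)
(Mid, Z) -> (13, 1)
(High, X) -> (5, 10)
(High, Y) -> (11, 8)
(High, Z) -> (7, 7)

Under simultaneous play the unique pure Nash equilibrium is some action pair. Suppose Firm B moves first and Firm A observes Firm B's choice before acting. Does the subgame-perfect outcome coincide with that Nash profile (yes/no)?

Backward induction with Firm B moving first.
- X: BR = Mid, leader payoff 7.
- Y: BR = High, leader payoff 8.
- Z: BR = Mid, leader payoff 1.
Maximizing over 7, 8, 1, Firm B chooses Y. Subgame-perfect outcome: (High, Y) with payoffs (11, 8).
Now find the simultaneous Nash equilibrium.
Firm A's best replies: X→Mid; Y→High; Z→Mid.
Firm B's best replies: Low→X; Mid→X; High→X.
The unique mutual best reply is (Mid, X), giving (13, 7).
Sequential outcome (High, Y) differs from the Nash profile (Mid, X).

no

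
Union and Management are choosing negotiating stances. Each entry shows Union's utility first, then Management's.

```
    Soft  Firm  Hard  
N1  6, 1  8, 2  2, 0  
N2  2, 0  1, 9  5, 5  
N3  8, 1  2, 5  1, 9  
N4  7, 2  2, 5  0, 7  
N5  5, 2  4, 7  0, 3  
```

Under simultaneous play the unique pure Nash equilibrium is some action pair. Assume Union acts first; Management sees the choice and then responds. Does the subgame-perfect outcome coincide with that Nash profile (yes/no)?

yes

Backward induction with Union moving first.
- N1: BR = Firm, leader payoff 8.
- N2: BR = Firm, leader payoff 1.
- N3: BR = Hard, leader payoff 1.
- N4: BR = Hard, leader payoff 0.
- N5: BR = Firm, leader payoff 4.
Maximizing over 8, 1, 1, 0, 4, Union chooses N1. Subgame-perfect outcome: (N1, Firm) with payoffs (8, 2).
Now find the simultaneous Nash equilibrium.
Union's best replies: Soft→N3; Firm→N1; Hard→N2.
Management's best replies: N1→Firm; N2→Firm; N3→Hard; N4→Hard; N5→Firm.
Only (N1, Firm) has each player best-responding; Nash payoffs (8, 2).
Sequential outcome (N1, Firm) coincides with the Nash profile (N1, Firm).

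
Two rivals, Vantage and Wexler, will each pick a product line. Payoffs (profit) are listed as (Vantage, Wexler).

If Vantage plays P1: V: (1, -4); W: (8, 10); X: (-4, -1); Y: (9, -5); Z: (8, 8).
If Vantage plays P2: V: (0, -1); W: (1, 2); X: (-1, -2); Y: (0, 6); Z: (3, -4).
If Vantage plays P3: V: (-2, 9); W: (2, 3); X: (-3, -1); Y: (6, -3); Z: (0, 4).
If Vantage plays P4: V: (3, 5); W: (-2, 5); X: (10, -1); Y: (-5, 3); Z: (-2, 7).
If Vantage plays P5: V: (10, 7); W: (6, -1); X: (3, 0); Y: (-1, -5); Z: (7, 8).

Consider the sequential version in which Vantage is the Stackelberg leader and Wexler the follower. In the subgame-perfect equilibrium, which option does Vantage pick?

Work backward from Wexler's decision.
- P1 → Wexler plays W (best of -4, 10, -1, -5, 8); Vantage gets 8.
- P2 → Wexler plays Y (best of -1, 2, -2, 6, -4); Vantage gets 0.
- P3 → Wexler plays V (best of 9, 3, -1, -3, 4); Vantage gets -2.
- P4 → Wexler plays Z (best of 5, 5, -1, 3, 7); Vantage gets -2.
- P5 → Wexler plays Z (best of 7, -1, 0, -5, 8); Vantage gets 7.
Among 8, 0, -2, -2, 7, the best is 8 at P1. Subgame-perfect outcome: (P1, W) with payoffs (8, 10).

P1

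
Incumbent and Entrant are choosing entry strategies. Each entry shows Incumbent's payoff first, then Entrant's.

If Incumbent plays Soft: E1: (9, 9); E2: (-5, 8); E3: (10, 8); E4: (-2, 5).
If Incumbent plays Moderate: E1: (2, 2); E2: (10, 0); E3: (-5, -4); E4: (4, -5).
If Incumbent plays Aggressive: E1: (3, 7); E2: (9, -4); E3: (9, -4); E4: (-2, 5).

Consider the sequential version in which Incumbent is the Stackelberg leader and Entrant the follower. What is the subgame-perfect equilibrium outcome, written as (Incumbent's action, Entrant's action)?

(Soft, E1)

Work backward from Entrant's decision.
- Soft → Entrant plays E1 (best of 9, 8, 8, 5); Incumbent gets 9.
- Moderate → Entrant plays E1 (best of 2, 0, -4, -5); Incumbent gets 2.
- Aggressive → Entrant plays E1 (best of 7, -4, -4, 5); Incumbent gets 3.
Maximizing over 9, 2, 3, Incumbent chooses Soft. Subgame-perfect outcome: (Soft, E1) with payoffs (9, 9).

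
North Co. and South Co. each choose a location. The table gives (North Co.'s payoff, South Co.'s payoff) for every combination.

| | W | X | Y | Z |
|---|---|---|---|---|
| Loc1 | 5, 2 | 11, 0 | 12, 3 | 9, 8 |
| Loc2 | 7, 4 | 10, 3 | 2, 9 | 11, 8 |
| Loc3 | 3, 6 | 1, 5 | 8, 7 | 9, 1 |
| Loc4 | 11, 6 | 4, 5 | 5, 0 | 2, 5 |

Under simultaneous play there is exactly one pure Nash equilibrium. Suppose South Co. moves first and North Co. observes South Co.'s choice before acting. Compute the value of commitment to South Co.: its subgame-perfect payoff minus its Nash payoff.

2

Solve by backward induction (South Co. leads).
- W → North Co. plays Loc4 (best of 5, 7, 3, 11); South Co. gets 6.
- X → North Co. plays Loc1 (best of 11, 10, 1, 4); South Co. gets 0.
- Y → North Co. plays Loc1 (best of 12, 2, 8, 5); South Co. gets 3.
- Z → North Co. plays Loc2 (best of 9, 11, 9, 2); South Co. gets 8.
Maximizing over 6, 0, 3, 8, South Co. chooses Z. Subgame-perfect outcome: (Loc2, Z) with payoffs (11, 8).
For the simultaneous game, intersect best replies.
North Co.'s best replies: W→Loc4; X→Loc1; Y→Loc1; Z→Loc2.
South Co.'s best replies: Loc1→Z; Loc2→Y; Loc3→Y; Loc4→W.
Only (Loc4, W) has each player best-responding; Nash payoffs (11, 6).
South Co.'s commitment gain: 8 − 6 = 2.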